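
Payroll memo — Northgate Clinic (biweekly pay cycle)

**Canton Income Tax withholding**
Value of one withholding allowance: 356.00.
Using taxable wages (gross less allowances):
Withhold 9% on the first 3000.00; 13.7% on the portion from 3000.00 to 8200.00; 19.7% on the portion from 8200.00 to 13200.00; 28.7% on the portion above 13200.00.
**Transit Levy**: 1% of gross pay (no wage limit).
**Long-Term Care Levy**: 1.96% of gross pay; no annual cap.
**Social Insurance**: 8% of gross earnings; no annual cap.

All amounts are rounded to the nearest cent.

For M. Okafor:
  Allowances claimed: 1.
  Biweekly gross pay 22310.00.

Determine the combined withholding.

6924.98

Canton Income Tax: taxable = 22310.00 − 1×356.00 = 21954.00
  1967.40 + 28.7% × (21954.00 − 13200.00) = 1967.40 + 28.7% × 8754.00 = 4479.80
Transit Levy: 1% × 22310.00 = 223.10
Long-Term Care Levy: 1.96% × 22310.00 = 437.28
Social Insurance: 8% × 22310.00 = 1784.80
Total: 4479.80 + 223.10 + 437.28 + 1784.80 = 6924.98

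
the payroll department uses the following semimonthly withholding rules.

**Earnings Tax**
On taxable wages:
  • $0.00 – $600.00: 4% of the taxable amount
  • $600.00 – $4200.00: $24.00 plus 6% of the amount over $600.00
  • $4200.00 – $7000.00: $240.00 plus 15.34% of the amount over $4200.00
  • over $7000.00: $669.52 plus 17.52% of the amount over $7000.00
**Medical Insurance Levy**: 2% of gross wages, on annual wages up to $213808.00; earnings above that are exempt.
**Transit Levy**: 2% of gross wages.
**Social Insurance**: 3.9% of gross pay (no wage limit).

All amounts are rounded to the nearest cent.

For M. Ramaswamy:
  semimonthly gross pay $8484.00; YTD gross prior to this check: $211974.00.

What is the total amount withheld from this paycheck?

Earnings Tax: taxable = $8484.00
  $669.52 + 17.52% × ($8484.00 − $7000.00) = $669.52 + 17.52% × $1484.00 = $929.52
Medical Insurance Levy: cap $213808.00 − YTD $211974.00 = $1834.00 subject; 2% × $1834.00 = $36.68
Transit Levy: 2% × $8484.00 = $169.68
Social Insurance: 3.9% × $8484.00 = $330.88
Total: $929.52 + $36.68 + $169.68 + $330.88 = $1466.76

$1466.76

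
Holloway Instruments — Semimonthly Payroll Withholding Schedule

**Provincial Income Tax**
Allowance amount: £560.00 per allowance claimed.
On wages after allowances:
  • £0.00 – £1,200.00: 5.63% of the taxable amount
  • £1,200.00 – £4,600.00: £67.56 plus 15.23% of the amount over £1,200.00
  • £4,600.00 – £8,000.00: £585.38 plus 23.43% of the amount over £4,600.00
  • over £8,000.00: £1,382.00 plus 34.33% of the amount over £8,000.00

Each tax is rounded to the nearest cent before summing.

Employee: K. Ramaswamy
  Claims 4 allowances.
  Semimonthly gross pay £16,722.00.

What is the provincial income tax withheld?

£3,607.27

Provincial Income Tax: taxable = £16,722.00 − 4×£560.00 = £14,482.00
  £1,382.00 + 34.33% × (£14,482.00 − £8,000.00) = £1,382.00 + 34.33% × £6,482.00 = £3,607.27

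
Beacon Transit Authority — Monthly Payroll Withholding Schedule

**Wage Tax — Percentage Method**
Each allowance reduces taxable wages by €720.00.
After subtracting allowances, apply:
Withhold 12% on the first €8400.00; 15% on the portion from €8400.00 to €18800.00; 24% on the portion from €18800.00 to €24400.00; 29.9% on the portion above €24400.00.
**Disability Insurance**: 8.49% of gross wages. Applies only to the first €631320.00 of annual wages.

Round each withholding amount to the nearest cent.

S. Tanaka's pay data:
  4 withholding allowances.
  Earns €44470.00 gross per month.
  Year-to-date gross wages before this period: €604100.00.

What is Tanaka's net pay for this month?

€33107.21

Wage Tax: taxable = €44470.00 − 4×€720.00 = €41590.00
  €3912.00 + 29.9% × (€41590.00 − €24400.00) = €3912.00 + 29.9% × €17190.00 = €9051.81
Disability Insurance: cap €631320.00 − YTD €604100.00 = €27220.00 subject; 8.49% × €27220.00 = €2310.98
Total withheld: €9051.81 + €2310.98 = €11362.79
Net pay: €44470.00 − €11362.79 = €33107.21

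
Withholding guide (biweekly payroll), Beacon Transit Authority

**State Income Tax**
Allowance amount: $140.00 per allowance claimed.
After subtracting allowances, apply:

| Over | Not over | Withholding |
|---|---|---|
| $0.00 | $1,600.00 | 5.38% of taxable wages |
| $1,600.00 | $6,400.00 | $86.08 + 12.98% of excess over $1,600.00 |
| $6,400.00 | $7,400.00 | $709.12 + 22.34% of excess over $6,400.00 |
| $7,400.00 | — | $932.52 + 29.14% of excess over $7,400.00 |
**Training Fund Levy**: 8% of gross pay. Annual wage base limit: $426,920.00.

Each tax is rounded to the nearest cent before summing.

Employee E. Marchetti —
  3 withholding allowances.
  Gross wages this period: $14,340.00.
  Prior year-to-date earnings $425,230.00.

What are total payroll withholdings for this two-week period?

State Income Tax: taxable = $14,340.00 − 3×$140.00 = $13,920.00
  $932.52 + 29.14% × ($13,920.00 − $7,400.00) = $932.52 + 29.14% × $6,520.00 = $2,832.45
Training Fund Levy: cap $426,920.00 − YTD $425,230.00 = $1,690.00 subject; 8% × $1,690.00 = $135.20
Total: $2,832.45 + $135.20 = $2,967.65

$2,967.65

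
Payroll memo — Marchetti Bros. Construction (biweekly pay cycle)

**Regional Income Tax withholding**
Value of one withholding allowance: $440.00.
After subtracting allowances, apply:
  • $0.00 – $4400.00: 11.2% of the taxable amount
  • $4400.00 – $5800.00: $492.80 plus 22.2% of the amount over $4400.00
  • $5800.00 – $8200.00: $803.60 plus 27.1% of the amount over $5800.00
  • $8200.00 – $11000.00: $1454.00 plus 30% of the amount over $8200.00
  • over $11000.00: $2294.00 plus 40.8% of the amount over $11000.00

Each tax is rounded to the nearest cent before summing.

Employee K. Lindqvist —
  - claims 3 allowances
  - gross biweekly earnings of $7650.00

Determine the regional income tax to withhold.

$947.23

Regional Income Tax: taxable = $7650.00 − 3×$440.00 = $6330.00
  $803.60 + 27.1% × ($6330.00 − $5800.00) = $803.60 + 27.1% × $530.00 = $947.23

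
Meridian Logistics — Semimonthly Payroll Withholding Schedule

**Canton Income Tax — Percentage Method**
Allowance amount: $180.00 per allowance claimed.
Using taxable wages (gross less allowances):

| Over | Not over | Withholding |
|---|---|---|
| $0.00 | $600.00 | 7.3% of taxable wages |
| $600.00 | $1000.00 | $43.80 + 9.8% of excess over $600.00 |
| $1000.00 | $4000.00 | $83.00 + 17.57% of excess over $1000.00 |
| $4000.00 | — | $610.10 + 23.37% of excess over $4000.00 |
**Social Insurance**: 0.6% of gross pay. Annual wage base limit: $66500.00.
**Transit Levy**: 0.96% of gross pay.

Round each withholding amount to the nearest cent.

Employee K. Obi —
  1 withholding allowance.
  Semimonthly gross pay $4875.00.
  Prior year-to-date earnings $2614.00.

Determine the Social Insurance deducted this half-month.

Social Insurance: 0.6% × $4875.00 = $29.25

$29.25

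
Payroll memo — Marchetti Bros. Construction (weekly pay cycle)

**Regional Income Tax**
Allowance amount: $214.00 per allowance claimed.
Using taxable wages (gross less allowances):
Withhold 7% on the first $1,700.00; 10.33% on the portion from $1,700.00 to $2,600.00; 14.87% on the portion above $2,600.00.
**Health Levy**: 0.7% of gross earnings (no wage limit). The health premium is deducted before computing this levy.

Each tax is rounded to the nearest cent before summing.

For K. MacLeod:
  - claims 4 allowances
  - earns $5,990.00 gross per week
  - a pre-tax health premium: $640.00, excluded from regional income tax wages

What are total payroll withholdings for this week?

Regional Income Tax: taxable = $5,990.00 − $640.00 − 4×$214.00 = $4,494.00
  $211.97 + 14.87% × ($4,494.00 − $2,600.00) = $211.97 + 14.87% × $1,894.00 = $493.61
Health Levy: 0.7% × $5,350.00 = $37.45
Total: $493.61 + $37.45 = $531.06

$531.06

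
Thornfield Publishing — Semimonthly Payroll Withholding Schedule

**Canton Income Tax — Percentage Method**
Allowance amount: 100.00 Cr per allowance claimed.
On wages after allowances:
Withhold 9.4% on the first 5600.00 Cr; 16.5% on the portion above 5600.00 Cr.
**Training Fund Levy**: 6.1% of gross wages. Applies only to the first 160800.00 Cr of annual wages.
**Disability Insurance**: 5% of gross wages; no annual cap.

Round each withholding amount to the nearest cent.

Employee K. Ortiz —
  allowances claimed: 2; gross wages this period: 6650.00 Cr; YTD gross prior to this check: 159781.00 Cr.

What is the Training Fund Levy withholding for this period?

Training Fund Levy: cap 160800.00 Cr − YTD 159781.00 Cr = 1019.00 Cr subject; 6.1% × 1019.00 Cr = 62.16 Cr

62.16 Cr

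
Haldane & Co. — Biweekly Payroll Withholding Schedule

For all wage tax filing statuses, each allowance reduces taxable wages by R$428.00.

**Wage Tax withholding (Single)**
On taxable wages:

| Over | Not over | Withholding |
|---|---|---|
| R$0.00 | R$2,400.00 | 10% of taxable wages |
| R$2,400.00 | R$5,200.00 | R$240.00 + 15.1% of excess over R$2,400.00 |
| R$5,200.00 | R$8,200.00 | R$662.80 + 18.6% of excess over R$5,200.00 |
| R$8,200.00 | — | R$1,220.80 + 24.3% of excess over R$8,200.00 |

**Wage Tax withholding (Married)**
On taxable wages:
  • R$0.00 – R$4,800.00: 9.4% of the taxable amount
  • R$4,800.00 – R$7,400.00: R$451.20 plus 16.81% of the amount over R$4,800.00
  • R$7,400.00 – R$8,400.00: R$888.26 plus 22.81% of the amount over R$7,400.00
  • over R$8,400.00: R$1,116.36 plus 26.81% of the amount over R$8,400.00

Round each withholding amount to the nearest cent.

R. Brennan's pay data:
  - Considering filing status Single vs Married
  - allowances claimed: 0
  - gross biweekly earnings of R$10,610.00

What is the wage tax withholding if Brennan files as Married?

R$1,708.86

Wage Tax (Married): taxable = R$10,610.00
  R$1,116.36 + 26.81% × (R$10,610.00 − R$8,400.00) = R$1,116.36 + 26.81% × R$2,210.00 = R$1,708.86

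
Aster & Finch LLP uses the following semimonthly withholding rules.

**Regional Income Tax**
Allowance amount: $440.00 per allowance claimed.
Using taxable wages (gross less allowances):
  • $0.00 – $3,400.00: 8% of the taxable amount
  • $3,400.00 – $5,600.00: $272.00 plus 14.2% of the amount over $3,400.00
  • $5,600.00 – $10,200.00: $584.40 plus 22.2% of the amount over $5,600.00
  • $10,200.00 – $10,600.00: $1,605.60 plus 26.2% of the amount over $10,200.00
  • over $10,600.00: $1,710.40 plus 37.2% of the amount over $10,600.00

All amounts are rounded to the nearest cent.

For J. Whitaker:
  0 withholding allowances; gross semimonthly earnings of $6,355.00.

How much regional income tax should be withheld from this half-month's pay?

Regional Income Tax: taxable = $6,355.00
  $584.40 + 22.2% × ($6,355.00 − $5,600.00) = $584.40 + 22.2% × $755.00 = $752.01

$752.01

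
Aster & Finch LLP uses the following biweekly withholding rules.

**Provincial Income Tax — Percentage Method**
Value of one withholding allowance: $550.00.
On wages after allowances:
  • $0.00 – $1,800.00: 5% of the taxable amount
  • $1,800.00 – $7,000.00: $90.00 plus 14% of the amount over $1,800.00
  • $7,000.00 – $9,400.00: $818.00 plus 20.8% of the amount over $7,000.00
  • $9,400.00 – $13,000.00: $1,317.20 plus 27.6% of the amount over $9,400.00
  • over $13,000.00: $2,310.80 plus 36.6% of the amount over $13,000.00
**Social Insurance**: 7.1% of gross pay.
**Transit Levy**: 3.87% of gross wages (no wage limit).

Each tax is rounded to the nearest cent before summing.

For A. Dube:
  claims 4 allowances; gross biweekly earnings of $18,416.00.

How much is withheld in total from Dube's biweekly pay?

Provincial Income Tax: taxable = $18,416.00 − 4×$550.00 = $16,216.00
  $2,310.80 + 36.6% × ($16,216.00 − $13,000.00) = $2,310.80 + 36.6% × $3,216.00 = $3,487.86
Social Insurance: 7.1% × $18,416.00 = $1,307.54
Transit Levy: 3.87% × $18,416.00 = $712.70
Total: $3,487.86 + $1,307.54 + $712.70 = $5,508.10

$5,508.10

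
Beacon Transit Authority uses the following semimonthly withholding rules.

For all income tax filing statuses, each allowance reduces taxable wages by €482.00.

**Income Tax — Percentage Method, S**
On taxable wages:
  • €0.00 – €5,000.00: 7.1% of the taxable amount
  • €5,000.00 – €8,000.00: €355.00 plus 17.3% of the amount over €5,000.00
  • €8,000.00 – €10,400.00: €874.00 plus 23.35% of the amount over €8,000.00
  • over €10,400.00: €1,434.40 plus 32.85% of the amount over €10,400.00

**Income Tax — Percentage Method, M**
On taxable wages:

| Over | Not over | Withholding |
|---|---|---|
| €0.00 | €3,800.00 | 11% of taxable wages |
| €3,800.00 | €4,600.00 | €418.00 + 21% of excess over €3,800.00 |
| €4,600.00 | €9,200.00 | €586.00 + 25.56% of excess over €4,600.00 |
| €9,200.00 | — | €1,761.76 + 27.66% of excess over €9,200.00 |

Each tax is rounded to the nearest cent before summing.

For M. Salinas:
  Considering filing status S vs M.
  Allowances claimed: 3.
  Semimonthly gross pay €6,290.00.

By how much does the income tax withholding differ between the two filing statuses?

€304.45

Income Tax (S): taxable = €6,290.00 − 3×€482.00 = €4,844.00
  7.1% × €4,844.00 = €343.92
Income Tax (M): taxable = €6,290.00 − 3×€482.00 = €4,844.00
  €586.00 + 25.56% × (€4,844.00 − €4,600.00) = €586.00 + 25.56% × €244.00 = €648.37
Difference: |€343.92 − €648.37| = €304.45 (higher under M)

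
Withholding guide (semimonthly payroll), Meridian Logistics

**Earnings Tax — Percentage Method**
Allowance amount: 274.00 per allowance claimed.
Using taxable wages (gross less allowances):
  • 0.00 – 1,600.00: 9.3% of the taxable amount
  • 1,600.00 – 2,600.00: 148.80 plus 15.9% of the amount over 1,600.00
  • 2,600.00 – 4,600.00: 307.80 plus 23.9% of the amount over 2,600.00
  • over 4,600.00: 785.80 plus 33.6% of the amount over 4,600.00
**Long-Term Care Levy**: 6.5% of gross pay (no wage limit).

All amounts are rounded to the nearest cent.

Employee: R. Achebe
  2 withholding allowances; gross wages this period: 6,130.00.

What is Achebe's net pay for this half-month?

4,615.80

Earnings Tax: taxable = 6,130.00 − 2×274.00 = 5,582.00
  785.80 + 33.6% × (5,582.00 − 4,600.00) = 785.80 + 33.6% × 982.00 = 1,115.75
Long-Term Care Levy: 6.5% × 6,130.00 = 398.45
Total withheld: 1,115.75 + 398.45 = 1,514.20
Net pay: 6,130.00 − 1,514.20 = 4,615.80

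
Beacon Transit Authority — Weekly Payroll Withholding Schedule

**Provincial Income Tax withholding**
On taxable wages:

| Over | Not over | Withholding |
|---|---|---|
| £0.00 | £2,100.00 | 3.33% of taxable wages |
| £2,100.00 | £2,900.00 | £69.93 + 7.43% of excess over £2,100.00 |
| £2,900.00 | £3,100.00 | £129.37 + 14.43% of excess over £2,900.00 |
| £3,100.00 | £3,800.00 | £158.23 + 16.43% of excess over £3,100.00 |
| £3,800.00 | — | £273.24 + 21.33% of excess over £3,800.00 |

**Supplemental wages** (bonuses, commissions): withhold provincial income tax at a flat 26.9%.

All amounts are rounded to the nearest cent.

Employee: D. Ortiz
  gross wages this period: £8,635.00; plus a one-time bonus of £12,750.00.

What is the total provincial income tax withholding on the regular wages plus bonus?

Provincial Income Tax: taxable = £8,635.00
  £273.24 + 21.33% × (£8,635.00 − £3,800.00) = £273.24 + 21.33% × £4,835.00 = £1,304.55
Supplemental (26.9% flat on bonus): 26.9% × £12,750.00 = £3,429.75
Total provincial income tax: £1,304.55 + £3,429.75 = £4,734.30

£4,734.30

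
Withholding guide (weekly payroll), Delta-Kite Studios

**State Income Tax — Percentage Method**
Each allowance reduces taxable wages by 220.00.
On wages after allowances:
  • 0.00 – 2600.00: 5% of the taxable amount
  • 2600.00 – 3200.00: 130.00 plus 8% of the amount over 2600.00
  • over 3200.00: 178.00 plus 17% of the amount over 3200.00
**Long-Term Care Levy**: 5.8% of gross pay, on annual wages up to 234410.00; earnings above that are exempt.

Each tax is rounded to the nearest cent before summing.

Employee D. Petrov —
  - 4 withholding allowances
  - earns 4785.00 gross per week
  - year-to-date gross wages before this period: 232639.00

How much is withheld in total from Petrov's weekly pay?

400.57

State Income Tax: taxable = 4785.00 − 4×220.00 = 3905.00
  178.00 + 17% × (3905.00 − 3200.00) = 178.00 + 17% × 705.00 = 297.85
Long-Term Care Levy: cap 234410.00 − YTD 232639.00 = 1771.00 subject; 5.8% × 1771.00 = 102.72
Total: 297.85 + 102.72 = 400.57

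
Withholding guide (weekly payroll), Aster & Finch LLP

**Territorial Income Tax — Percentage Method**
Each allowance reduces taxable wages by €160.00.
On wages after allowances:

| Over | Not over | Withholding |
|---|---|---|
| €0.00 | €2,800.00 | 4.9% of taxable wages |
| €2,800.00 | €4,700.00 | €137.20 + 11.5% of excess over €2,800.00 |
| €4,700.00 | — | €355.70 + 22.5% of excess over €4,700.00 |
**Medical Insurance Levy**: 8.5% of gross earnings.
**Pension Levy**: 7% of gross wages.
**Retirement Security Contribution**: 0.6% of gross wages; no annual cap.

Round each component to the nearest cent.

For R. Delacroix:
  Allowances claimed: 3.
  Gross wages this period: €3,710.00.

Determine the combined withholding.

€783.96

Territorial Income Tax: taxable = €3,710.00 − 3×€160.00 = €3,230.00
  €137.20 + 11.5% × (€3,230.00 − €2,800.00) = €137.20 + 11.5% × €430.00 = €186.65
Medical Insurance Levy: 8.5% × €3,710.00 = €315.35
Pension Levy: 7% × €3,710.00 = €259.70
Retirement Security Contribution: 0.6% × €3,710.00 = €22.26
Total: €186.65 + €315.35 + €259.70 + €22.26 = €783.96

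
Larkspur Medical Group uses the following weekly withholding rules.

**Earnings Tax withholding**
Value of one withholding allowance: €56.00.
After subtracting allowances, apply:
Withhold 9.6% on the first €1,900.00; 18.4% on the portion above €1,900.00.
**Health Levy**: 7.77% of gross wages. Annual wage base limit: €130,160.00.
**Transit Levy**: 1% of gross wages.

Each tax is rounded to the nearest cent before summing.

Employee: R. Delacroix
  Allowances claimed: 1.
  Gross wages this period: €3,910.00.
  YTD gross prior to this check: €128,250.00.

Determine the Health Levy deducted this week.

Health Levy: cap €130,160.00 − YTD €128,250.00 = €1,910.00 subject; 7.77% × €1,910.00 = €148.41

€148.41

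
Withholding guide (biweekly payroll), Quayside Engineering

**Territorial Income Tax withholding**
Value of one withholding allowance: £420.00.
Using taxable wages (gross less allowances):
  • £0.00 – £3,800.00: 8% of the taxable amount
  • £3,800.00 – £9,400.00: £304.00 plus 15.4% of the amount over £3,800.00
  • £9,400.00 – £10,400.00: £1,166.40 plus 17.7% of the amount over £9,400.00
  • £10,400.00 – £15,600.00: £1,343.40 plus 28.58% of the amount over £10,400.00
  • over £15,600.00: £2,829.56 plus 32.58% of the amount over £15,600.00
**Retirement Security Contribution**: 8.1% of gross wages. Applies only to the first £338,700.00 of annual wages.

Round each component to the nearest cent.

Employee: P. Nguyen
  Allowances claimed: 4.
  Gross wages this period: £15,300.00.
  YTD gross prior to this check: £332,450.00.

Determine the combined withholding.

£2,769.93

Territorial Income Tax: taxable = £15,300.00 − 4×£420.00 = £13,620.00
  £1,343.40 + 28.58% × (£13,620.00 − £10,400.00) = £1,343.40 + 28.58% × £3,220.00 = £2,263.68
Retirement Security Contribution: cap £338,700.00 − YTD £332,450.00 = £6,250.00 subject; 8.1% × £6,250.00 = £506.25
Total: £2,263.68 + £506.25 = £2,769.93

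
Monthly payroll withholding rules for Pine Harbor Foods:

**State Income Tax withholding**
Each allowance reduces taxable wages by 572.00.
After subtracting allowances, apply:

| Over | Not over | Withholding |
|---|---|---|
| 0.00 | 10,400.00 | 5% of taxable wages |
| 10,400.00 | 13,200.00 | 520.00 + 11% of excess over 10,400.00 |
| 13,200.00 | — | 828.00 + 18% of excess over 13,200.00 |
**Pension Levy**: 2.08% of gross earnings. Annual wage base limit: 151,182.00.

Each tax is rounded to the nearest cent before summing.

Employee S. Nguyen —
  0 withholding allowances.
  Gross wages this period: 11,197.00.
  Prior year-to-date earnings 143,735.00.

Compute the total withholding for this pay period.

State Income Tax: taxable = 11,197.00
  520.00 + 11% × (11,197.00 − 10,400.00) = 520.00 + 11% × 797.00 = 607.67
Pension Levy: cap 151,182.00 − YTD 143,735.00 = 7,447.00 subject; 2.08% × 7,447.00 = 154.90
Total: 607.67 + 154.90 = 762.57

762.57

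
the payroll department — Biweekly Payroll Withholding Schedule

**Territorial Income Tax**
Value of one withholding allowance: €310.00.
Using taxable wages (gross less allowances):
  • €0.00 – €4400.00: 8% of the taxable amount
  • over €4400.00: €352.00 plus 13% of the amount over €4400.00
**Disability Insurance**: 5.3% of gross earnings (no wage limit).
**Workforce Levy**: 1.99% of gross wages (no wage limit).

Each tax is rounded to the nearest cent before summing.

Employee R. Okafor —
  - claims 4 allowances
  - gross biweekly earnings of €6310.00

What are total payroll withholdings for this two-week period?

Territorial Income Tax: taxable = €6310.00 − 4×€310.00 = €5070.00
  €352.00 + 13% × (€5070.00 − €4400.00) = €352.00 + 13% × €670.00 = €439.10
Disability Insurance: 5.3% × €6310.00 = €334.43
Workforce Levy: 1.99% × €6310.00 = €125.57
Total: €439.10 + €334.43 + €125.57 = €899.10

€899.10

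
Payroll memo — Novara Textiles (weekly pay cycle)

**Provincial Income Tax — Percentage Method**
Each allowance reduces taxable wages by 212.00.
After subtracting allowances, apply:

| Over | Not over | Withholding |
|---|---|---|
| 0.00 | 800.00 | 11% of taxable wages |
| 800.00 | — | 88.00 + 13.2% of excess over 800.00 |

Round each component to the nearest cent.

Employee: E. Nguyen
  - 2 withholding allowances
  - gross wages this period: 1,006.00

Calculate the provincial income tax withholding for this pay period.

64.02

Provincial Income Tax: taxable = 1,006.00 − 2×212.00 = 582.00
  11% × 582.00 = 64.02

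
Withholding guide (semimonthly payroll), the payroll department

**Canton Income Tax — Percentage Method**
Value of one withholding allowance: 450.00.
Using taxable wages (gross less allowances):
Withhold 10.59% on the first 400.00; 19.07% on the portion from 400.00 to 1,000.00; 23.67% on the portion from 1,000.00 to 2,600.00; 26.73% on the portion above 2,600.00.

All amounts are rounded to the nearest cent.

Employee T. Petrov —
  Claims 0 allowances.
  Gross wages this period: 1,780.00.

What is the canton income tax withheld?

Canton Income Tax: taxable = 1,780.00
  156.78 + 23.67% × (1,780.00 − 1,000.00) = 156.78 + 23.67% × 780.00 = 341.41

341.41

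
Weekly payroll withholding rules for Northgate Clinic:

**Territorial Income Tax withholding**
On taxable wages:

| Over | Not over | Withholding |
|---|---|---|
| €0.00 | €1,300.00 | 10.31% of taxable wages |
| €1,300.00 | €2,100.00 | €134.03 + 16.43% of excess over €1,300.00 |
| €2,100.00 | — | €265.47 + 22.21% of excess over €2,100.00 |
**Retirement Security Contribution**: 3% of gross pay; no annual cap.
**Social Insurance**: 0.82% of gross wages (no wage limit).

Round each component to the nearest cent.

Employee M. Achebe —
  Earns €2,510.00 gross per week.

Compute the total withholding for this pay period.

Territorial Income Tax: taxable = €2,510.00
  €265.47 + 22.21% × (€2,510.00 − €2,100.00) = €265.47 + 22.21% × €410.00 = €356.53
Retirement Security Contribution: 3% × €2,510.00 = €75.30
Social Insurance: 0.82% × €2,510.00 = €20.58
Total: €356.53 + €75.30 + €20.58 = €452.41

€452.41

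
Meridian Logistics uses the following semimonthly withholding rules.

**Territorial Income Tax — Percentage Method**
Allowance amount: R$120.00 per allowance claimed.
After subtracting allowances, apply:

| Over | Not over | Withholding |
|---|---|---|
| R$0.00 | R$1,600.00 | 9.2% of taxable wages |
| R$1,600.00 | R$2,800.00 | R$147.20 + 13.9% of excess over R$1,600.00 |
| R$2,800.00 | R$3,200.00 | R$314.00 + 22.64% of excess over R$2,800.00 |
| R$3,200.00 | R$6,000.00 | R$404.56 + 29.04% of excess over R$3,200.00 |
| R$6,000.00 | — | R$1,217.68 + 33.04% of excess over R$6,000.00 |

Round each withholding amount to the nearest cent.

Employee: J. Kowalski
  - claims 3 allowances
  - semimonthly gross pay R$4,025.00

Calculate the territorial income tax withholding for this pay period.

R$539.60

Territorial Income Tax: taxable = R$4,025.00 − 3×R$120.00 = R$3,665.00
  R$404.56 + 29.04% × (R$3,665.00 − R$3,200.00) = R$404.56 + 29.04% × R$465.00 = R$539.60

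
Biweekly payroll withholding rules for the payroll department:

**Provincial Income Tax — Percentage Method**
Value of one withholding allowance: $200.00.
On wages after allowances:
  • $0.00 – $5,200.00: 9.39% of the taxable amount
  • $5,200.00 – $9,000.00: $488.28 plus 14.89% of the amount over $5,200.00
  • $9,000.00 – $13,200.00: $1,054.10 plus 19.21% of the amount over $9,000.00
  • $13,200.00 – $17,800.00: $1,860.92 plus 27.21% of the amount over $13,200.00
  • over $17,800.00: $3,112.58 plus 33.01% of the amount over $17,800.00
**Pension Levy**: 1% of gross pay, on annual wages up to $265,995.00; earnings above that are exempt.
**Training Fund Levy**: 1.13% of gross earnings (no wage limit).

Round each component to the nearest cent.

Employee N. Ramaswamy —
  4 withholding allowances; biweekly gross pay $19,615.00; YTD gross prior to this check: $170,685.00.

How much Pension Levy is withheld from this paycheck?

$196.15

Pension Levy: 1% × $19,615.00 = $196.15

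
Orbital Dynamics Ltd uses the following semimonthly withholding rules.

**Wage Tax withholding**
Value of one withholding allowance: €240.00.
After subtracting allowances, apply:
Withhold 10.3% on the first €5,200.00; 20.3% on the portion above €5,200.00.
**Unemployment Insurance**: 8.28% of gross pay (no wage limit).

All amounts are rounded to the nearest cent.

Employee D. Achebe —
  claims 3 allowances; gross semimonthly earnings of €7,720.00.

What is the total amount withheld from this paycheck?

Wage Tax: taxable = €7,720.00 − 3×€240.00 = €7,000.00
  €535.60 + 20.3% × (€7,000.00 − €5,200.00) = €535.60 + 20.3% × €1,800.00 = €901.00
Unemployment Insurance: 8.28% × €7,720.00 = €639.22
Total: €901.00 + €639.22 = €1,540.22

€1,540.22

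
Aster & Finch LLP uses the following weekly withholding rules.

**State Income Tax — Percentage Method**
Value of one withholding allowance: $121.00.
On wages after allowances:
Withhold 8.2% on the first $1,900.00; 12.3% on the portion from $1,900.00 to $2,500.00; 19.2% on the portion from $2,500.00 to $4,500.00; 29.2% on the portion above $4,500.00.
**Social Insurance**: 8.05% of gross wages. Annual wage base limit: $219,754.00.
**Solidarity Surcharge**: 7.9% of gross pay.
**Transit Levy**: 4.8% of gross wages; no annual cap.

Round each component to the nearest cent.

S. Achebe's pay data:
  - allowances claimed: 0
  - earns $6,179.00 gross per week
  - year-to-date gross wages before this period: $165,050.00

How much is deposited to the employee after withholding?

$3,792.99

State Income Tax: taxable = $6,179.00
  $613.60 + 29.2% × ($6,179.00 − $4,500.00) = $613.60 + 29.2% × $1,679.00 = $1,103.87
Social Insurance: 8.05% × $6,179.00 = $497.41
Solidarity Surcharge: 7.9% × $6,179.00 = $488.14
Transit Levy: 4.8% × $6,179.00 = $296.59
Total withheld: $1,103.87 + $497.41 + $488.14 + $296.59 = $2,386.01
Net pay: $6,179.00 − $2,386.01 = $3,792.99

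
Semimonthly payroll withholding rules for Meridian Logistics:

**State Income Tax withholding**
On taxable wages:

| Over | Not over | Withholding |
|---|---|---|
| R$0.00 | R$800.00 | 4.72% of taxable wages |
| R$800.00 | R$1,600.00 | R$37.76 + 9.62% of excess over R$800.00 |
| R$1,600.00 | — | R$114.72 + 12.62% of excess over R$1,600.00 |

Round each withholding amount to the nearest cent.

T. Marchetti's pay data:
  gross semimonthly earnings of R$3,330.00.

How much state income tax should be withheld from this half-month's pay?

R$333.05

State Income Tax: taxable = R$3,330.00
  R$114.72 + 12.62% × (R$3,330.00 − R$1,600.00) = R$114.72 + 12.62% × R$1,730.00 = R$333.05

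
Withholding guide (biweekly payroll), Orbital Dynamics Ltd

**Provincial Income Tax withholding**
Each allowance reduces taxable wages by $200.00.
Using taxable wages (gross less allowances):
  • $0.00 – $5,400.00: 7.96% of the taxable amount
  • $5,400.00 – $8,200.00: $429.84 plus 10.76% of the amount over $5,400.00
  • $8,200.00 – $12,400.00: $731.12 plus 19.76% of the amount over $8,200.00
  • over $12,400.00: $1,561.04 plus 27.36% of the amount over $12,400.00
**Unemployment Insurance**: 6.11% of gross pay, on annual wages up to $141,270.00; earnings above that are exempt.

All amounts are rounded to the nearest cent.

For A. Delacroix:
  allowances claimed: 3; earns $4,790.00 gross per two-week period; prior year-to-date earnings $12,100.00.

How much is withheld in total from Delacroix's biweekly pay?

$626.19

Provincial Income Tax: taxable = $4,790.00 − 3×$200.00 = $4,190.00
  7.96% × $4,190.00 = $333.52
Unemployment Insurance: 6.11% × $4,790.00 = $292.67
Total: $333.52 + $292.67 = $626.19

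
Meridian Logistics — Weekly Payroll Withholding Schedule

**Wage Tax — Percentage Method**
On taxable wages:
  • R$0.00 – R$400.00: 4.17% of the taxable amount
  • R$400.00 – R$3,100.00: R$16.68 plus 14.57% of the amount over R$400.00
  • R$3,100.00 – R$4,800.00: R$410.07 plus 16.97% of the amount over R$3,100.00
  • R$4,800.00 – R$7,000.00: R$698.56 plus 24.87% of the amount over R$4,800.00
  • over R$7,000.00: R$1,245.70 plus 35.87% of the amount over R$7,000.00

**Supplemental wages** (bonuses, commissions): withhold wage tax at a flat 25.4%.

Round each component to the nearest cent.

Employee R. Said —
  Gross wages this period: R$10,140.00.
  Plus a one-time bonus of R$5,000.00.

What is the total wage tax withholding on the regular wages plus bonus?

Wage Tax: taxable = R$10,140.00
  R$1,245.70 + 35.87% × (R$10,140.00 − R$7,000.00) = R$1,245.70 + 35.87% × R$3,140.00 = R$2,372.02
Supplemental (25.4% flat on bonus): 25.4% × R$5,000.00 = R$1,270.00
Total wage tax: R$2,372.02 + R$1,270.00 = R$3,642.02

R$3,642.02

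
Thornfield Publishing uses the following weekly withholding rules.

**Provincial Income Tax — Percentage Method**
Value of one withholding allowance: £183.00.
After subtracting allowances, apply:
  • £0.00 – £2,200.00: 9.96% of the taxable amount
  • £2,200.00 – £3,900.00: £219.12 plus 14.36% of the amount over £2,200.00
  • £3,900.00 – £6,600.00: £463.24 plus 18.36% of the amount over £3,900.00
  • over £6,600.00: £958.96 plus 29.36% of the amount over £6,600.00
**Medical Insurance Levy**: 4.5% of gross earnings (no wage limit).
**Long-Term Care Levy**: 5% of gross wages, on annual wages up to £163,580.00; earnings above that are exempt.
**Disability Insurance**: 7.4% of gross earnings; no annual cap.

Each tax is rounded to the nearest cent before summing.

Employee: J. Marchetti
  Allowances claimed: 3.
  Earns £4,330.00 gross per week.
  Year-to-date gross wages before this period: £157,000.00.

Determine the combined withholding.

£1,177.92

Provincial Income Tax: taxable = £4,330.00 − 3×£183.00 = £3,781.00
  £219.12 + 14.36% × (£3,781.00 − £2,200.00) = £219.12 + 14.36% × £1,581.00 = £446.15
Medical Insurance Levy: 4.5% × £4,330.00 = £194.85
Long-Term Care Levy: 5% × £4,330.00 = £216.50
Disability Insurance: 7.4% × £4,330.00 = £320.42
Total: £446.15 + £194.85 + £216.50 + £320.42 = £1,177.92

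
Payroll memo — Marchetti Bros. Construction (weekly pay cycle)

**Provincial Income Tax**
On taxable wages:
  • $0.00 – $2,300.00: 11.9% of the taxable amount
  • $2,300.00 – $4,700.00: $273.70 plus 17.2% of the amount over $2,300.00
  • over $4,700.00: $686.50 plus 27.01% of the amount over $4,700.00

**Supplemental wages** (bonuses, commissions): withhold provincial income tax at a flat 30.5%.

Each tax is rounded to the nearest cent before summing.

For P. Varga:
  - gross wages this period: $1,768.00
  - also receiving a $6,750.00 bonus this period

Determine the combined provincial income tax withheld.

Provincial Income Tax: taxable = $1,768.00
  11.9% × $1,768.00 = $210.39
Supplemental (30.5% flat on bonus): 30.5% × $6,750.00 = $2,058.75
Total provincial income tax: $210.39 + $2,058.75 = $2,269.14

$2,269.14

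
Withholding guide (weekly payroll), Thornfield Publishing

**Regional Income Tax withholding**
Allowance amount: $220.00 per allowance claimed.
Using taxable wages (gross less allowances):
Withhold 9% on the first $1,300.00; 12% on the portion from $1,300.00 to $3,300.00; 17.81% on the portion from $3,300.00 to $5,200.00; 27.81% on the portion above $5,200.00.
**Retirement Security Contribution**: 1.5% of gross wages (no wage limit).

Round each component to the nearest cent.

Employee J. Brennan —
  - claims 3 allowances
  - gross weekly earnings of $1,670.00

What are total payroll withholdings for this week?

$115.95

Regional Income Tax: taxable = $1,670.00 − 3×$220.00 = $1,010.00
  9% × $1,010.00 = $90.90
Retirement Security Contribution: 1.5% × $1,670.00 = $25.05
Total: $90.90 + $25.05 = $115.95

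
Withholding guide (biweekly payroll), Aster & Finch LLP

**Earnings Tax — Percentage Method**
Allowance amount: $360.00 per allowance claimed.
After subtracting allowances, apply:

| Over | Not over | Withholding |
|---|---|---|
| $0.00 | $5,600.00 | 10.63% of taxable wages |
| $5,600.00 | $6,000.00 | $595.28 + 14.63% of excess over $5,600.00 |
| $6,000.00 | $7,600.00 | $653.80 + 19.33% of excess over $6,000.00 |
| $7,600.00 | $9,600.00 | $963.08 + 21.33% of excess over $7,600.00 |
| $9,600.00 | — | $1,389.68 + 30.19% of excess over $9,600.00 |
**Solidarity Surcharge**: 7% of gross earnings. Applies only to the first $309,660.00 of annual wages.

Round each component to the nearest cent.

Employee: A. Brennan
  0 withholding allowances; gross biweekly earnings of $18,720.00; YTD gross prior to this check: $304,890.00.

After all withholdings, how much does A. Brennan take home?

Earnings Tax: taxable = $18,720.00
  $1,389.68 + 30.19% × ($18,720.00 − $9,600.00) = $1,389.68 + 30.19% × $9,120.00 = $4,143.01
Solidarity Surcharge: cap $309,660.00 − YTD $304,890.00 = $4,770.00 subject; 7% × $4,770.00 = $333.90
Total withheld: $4,143.01 + $333.90 = $4,476.91
Net pay: $18,720.00 − $4,476.91 = $14,243.09

$14,243.09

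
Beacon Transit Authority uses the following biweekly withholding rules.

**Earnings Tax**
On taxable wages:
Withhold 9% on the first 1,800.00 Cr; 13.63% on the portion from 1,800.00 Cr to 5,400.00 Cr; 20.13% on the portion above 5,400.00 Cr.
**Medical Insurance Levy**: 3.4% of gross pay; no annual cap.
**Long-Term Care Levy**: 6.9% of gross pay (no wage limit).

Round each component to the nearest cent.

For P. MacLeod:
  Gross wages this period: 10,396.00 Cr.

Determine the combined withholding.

Earnings Tax: taxable = 10,396.00 Cr
  652.68 Cr + 20.13% × (10,396.00 Cr − 5,400.00 Cr) = 652.68 Cr + 20.13% × 4,996.00 Cr = 1,658.37 Cr
Medical Insurance Levy: 3.4% × 10,396.00 Cr = 353.46 Cr
Long-Term Care Levy: 6.9% × 10,396.00 Cr = 717.32 Cr
Total: 1,658.37 Cr + 353.46 Cr + 717.32 Cr = 2,729.15 Cr

2,729.15 Cr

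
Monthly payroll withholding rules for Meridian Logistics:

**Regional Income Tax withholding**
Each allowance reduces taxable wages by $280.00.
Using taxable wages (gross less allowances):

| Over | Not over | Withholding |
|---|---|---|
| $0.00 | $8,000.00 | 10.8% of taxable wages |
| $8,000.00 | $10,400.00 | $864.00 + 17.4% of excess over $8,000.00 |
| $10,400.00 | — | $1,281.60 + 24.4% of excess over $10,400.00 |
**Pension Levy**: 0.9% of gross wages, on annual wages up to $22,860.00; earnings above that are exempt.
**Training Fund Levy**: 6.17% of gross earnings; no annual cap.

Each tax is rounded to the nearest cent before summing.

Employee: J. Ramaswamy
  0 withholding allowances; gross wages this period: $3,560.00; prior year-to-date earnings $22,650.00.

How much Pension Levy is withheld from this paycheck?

$1.89

Pension Levy: cap $22,860.00 − YTD $22,650.00 = $210.00 subject; 0.9% × $210.00 = $1.89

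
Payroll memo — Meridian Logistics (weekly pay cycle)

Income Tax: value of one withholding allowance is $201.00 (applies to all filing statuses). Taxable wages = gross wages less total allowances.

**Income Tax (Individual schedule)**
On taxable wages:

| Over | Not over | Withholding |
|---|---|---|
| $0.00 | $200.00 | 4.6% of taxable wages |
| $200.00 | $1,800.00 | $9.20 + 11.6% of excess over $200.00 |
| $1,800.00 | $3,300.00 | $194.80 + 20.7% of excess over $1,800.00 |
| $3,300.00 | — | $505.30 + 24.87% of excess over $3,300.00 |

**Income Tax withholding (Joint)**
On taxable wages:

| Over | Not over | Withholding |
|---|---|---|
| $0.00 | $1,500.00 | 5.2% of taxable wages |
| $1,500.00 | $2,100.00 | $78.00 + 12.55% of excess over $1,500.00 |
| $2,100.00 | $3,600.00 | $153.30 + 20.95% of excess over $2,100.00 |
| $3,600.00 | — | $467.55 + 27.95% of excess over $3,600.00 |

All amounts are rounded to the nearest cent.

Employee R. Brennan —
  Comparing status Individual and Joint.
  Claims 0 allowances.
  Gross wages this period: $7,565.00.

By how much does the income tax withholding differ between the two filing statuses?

$9.76

Income Tax (Individual): taxable = $7,565.00
  $505.30 + 24.87% × ($7,565.00 − $3,300.00) = $505.30 + 24.87% × $4,265.00 = $1,566.01
Income Tax (Joint): taxable = $7,565.00
  $467.55 + 27.95% × ($7,565.00 − $3,600.00) = $467.55 + 27.95% × $3,965.00 = $1,575.77
Difference: |$1,566.01 − $1,575.77| = $9.76 (higher under Joint)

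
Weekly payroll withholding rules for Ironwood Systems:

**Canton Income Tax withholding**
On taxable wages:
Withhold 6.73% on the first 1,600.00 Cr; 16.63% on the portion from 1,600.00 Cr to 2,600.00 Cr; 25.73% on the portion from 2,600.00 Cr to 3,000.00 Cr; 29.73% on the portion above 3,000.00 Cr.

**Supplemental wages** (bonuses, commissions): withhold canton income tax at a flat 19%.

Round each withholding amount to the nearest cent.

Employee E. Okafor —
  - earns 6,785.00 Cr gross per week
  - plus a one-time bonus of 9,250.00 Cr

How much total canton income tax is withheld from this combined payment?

Canton Income Tax: taxable = 6,785.00 Cr
  376.90 Cr + 29.73% × (6,785.00 Cr − 3,000.00 Cr) = 376.90 Cr + 29.73% × 3,785.00 Cr = 1,502.18 Cr
Supplemental (19% flat on bonus): 19% × 9,250.00 Cr = 1,757.50 Cr
Total canton income tax: 1,502.18 Cr + 1,757.50 Cr = 3,259.68 Cr

3,259.68 Cr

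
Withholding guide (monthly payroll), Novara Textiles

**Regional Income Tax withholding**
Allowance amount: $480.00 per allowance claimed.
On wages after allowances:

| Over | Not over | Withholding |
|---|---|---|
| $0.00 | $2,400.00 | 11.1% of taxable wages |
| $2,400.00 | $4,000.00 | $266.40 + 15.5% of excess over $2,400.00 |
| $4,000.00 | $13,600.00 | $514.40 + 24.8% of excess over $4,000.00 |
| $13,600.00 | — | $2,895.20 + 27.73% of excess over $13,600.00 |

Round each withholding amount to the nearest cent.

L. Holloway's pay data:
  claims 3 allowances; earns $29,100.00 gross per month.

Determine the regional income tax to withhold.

$6,794.04

Regional Income Tax: taxable = $29,100.00 − 3×$480.00 = $27,660.00
  $2,895.20 + 27.73% × ($27,660.00 − $13,600.00) = $2,895.20 + 27.73% × $14,060.00 = $6,794.04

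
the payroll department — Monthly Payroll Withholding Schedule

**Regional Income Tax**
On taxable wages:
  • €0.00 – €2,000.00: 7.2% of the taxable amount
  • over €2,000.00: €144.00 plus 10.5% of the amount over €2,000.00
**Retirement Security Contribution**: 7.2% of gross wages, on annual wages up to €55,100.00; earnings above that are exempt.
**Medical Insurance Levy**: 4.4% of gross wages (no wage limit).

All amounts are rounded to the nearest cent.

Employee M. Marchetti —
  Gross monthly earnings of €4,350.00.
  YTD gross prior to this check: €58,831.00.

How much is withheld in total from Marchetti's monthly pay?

Regional Income Tax: taxable = €4,350.00
  €144.00 + 10.5% × (€4,350.00 − €2,000.00) = €144.00 + 10.5% × €2,350.00 = €390.75
Retirement Security Contribution: YTD €58,831.00 ≥ cap €55,100.00 → €0.00
Medical Insurance Levy: 4.4% × €4,350.00 = €191.40
Total: €390.75 + €0.00 + €191.40 = €582.15

€582.15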